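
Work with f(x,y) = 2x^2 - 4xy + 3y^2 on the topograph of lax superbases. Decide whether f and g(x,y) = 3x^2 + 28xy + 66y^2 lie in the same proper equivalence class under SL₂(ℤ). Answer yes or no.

D₁ = -8, D₂ = -8
f: translate: b→0 (≡-4 mod 4), so (2,-4,3)→(2,0,1)
f: flip: (2,0,1)→(1,0,2)
f: reduced (well bottom): (1,0,2) with a≤c, −a<b≤a
g: translate: b→-2 (≡28 mod 6), so (3,28,66)→(3,-2,1)
g: flip: (3,-2,1)→(1,2,3)
g: translate: b→0 (≡2 mod 2), so (1,2,3)→(1,0,2)
g: reduced (well bottom): (1,0,2) with a≤c, −a<b≤a
reduced forms (1, 0, 2) vs (1, 0, 2) ⇒ equivalent

yes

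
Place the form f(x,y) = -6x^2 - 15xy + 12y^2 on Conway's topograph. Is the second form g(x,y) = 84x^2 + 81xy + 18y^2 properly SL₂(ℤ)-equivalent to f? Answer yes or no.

D₁ = 513, D₂ = 513
river cycle of f (length 6): (12, 15, -6), (-6, 21, 3), (3, 21, -6), (-6, 15, 12), (12, 9, -9), (-9, 9, 12)
river cycle of g (length 6): (-6, 21, 3), (3, 21, -6), (-6, 15, 12), (12, 9, -9), (-9, 9, 12), (12, 15, -6)
cycles coincide ⇒ equivalent

yes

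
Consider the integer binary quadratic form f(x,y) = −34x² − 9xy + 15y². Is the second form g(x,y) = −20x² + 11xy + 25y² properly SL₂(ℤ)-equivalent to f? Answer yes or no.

D₁ = 2121, D₂ = 2121
river cycle of f (length 24): (15, 39, -10), (-10, 41, 11), (11, 25, -34), (-34, 43, 2), (2, 45, -12), (-12, 27, 29), (29, 31, -10), (-10, 29, 32), (32, 35, -7), (-7, 35, 32), … (14 more)
river cycle of g (length 28): (25, 39, -6), (-6, 45, 4), (4, 43, -17), (-17, 25, 22), (22, 19, -20), (-20, 21, 21), (21, 21, -20), (-20, 19, 22), (22, 25, -17), (-17, 43, 4), … (18 more)
cycles differ ⇒ inequivalent

no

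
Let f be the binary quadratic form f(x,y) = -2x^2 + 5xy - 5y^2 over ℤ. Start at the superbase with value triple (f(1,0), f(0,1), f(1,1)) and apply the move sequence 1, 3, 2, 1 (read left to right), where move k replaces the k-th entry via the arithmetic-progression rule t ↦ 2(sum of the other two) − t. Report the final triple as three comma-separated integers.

start (-2,-5,-2) = (f(1,0),f(0,1),f(1,1))
replace slot 1: 2·((-5)+(-2)) − (-2) = -12 → (-12,-5,-2)
replace slot 3: 2·((-12)+(-5)) − (-2) = -32 → (-12,-5,-32)
replace slot 2: 2·((-12)+(-32)) − (-5) = -83 → (-12,-83,-32)
replace slot 1: 2·((-83)+(-32)) − (-12) = -218 → (-218,-83,-32)

-218,-83,-32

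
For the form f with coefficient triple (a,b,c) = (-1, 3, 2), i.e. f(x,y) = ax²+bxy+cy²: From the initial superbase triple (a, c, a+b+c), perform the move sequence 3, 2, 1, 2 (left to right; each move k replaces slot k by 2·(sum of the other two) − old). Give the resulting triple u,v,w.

start (-1,2,4) = (f(1,0),f(0,1),f(1,1))
replace slot 3: 2·((-1)+2) − 4 = -2 → (-1,2,-2)
replace slot 2: 2·((-1)+(-2)) − 2 = -8 → (-1,-8,-2)
replace slot 1: 2·((-8)+(-2)) − (-1) = -19 → (-19,-8,-2)
replace slot 2: 2·((-19)+(-2)) − (-8) = -34 → (-19,-34,-2)

-19,-34,-2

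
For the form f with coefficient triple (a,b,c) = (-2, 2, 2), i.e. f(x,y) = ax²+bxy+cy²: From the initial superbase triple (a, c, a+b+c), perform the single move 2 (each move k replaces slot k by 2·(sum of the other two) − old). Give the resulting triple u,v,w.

start (-2,2,2) = (f(1,0),f(0,1),f(1,1))
replace slot 2: 2·((-2)+2) − 2 = -2 → (-2,-2,2)

-2,-2,2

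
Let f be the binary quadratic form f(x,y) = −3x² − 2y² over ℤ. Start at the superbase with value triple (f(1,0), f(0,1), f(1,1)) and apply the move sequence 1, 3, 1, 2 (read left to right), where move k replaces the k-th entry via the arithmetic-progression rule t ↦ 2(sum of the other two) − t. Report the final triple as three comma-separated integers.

start (-3,-2,-5) = (f(1,0),f(0,1),f(1,1))
replace slot 1: 2·((-2)+(-5)) − (-3) = -11 → (-11,-2,-5)
replace slot 3: 2·((-11)+(-2)) − (-5) = -21 → (-11,-2,-21)
replace slot 1: 2·((-2)+(-21)) − (-11) = -35 → (-35,-2,-21)
replace slot 2: 2·((-35)+(-21)) − (-2) = -110 → (-35,-110,-21)

-35,-110,-21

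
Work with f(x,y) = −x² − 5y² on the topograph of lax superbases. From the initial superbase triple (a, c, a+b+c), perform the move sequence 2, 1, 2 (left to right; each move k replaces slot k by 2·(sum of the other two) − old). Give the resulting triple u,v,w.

start (-1,-5,-6) = (f(1,0),f(0,1),f(1,1))
replace slot 2: 2·((-1)+(-6)) − (-5) = -9 → (-1,-9,-6)
replace slot 1: 2·((-9)+(-6)) − (-1) = -29 → (-29,-9,-6)
replace slot 2: 2·((-29)+(-6)) − (-9) = -61 → (-29,-61,-6)

-29,-61,-6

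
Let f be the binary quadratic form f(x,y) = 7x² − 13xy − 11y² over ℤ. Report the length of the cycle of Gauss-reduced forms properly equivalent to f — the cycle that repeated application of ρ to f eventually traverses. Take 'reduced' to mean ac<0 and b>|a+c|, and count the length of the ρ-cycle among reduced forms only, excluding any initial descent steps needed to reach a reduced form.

D = 477, ⌊√D⌋ = 21
descent: ρ → (-11,13,7)  [lands on river]
river: ρ → (7,15,-9)
river: ρ → (-9,21,1)
river: ρ → (1,21,-9)
river: ρ → (-9,15,7)
river: ρ → (7,13,-11)
river: ρ → (-11,9,9)
river: ρ → (9,9,-11)
ρ-cycle length = 8 (tail of 1 descent step not counted)

8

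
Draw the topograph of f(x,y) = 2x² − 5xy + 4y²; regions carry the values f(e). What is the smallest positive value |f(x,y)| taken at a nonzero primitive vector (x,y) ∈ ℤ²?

translate: b→-1 (≡-5 mod 4), so (2,-5,4)→(2,-1,1)
flip: (2,-1,1)→(1,1,2)
reduced (well bottom): (1,1,2) with a≤c, −a<b≤a
well minimum = a = 1

1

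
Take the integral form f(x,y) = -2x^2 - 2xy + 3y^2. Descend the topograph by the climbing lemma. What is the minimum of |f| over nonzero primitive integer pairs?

descent: ρ → (3,2,-2)  [lands on river]
river: ρ → (-2,2,3)
river: ρ → (3,4,-1)
river: ρ → (-1,4,3)
closes: descent 1, river 4
min |a| on river = 1

1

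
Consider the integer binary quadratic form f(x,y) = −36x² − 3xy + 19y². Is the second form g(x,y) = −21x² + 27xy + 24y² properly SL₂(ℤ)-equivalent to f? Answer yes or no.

D₁ = 2745, D₂ = 2745
river cycle of f (length 12): (19, 41, -14), (-14, 43, 16), (16, 21, -36), (-36, 51, 1), (1, 51, -36), (-36, 21, 16), (16, 43, -14), (-14, 41, 19), (19, 35, -20), (-20, 45, 9), … (2 more)
river cycle of g (length 8): (24, 21, -24), (-24, 27, 21), (21, 15, -30), (-30, 45, 6), (6, 51, -6), (-6, 45, 30), (30, 15, -21), (-21, 27, 24)
cycles differ ⇒ inequivalent

no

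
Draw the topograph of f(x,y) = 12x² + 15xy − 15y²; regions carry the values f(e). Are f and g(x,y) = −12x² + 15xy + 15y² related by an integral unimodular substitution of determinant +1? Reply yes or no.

D₁ = 945, D₂ = 945
river cycle of f (length 6): (-15, 15, 12), (12, 9, -18), (-18, 27, 3), (3, 27, -18), (-18, 9, 12), (12, 15, -15)
river cycle of g (length 6): (15, 15, -12), (-12, 9, 18), (18, 27, -3), (-3, 27, 18), (18, 9, -12), (-12, 15, 15)
cycles differ ⇒ inequivalent

no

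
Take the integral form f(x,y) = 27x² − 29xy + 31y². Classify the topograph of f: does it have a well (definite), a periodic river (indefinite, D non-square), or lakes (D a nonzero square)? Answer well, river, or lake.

D = b²−4ac = (-29)² − 4·27·31 = -2507
D < 0 ⇒ definite ⇒ every region one sign ⇒ single well

well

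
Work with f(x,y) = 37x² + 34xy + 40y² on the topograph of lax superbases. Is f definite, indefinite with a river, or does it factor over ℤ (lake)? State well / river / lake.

D = b²−4ac = 34² − 4·37·40 = -4764
D < 0 ⇒ definite ⇒ every region one sign ⇒ single well

well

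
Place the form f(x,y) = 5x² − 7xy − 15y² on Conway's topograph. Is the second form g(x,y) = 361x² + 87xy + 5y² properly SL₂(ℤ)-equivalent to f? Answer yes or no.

D₁ = 349, D₂ = 349
river cycle of f (length 18): (5, 13, -9), (-9, 5, 9), (9, 13, -5), (-5, 17, 3), (3, 13, -15), (-15, 17, 1), (1, 17, -15), (-15, 13, 3), (3, 17, -5), (-5, 13, 9), … (8 more)
river cycle of g (length 18): (5, 13, -9), (-9, 5, 9), (9, 13, -5), (-5, 17, 3), (3, 13, -15), (-15, 17, 1), (1, 17, -15), (-15, 13, 3), (3, 17, -5), (-5, 13, 9), … (8 more)
cycles coincide ⇒ equivalent

yes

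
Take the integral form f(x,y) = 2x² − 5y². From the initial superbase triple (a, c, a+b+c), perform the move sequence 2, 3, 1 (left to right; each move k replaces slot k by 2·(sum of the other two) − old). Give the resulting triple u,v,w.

start (2,-5,-3) = (f(1,0),f(0,1),f(1,1))
replace slot 2: 2·(2+(-3)) − (-5) = 3 → (2,3,-3)
replace slot 3: 2·(2+3) − (-3) = 13 → (2,3,13)
replace slot 1: 2·(3+13) − 2 = 30 → (30,3,13)

30,3,13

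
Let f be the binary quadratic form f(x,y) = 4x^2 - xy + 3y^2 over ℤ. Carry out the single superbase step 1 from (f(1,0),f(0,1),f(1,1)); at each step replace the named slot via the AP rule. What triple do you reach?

start (4,3,6) = (f(1,0),f(0,1),f(1,1))
replace slot 1: 2·(3+6) − 4 = 14 → (14,3,6)

14,3,6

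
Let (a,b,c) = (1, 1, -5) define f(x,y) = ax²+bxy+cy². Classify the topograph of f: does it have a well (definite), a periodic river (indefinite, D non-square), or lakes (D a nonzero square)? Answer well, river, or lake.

D = b²−4ac = 1² − 4·1·(-5) = 21
D > 0 non-square ⇒ indefinite ⇒ periodic river

river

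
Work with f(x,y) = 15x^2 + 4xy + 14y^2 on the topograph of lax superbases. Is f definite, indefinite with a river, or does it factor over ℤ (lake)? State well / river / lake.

D = b²−4ac = 4² − 4·15·14 = -824
D < 0 ⇒ definite ⇒ every region one sign ⇒ single well

well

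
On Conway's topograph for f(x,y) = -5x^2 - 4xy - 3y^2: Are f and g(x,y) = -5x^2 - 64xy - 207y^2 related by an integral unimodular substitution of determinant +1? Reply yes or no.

D₁ = -44, D₂ = -44
f is negative-definite; reduce −f:
−f: flip: (5,4,3)→(3,-4,5)
−f: translate: b→2 (≡-4 mod 6), so (3,-4,5)→(3,2,4)
−f: reduced (well bottom): (3,2,4) with a≤c, −a<b≤a
flip sign back: reduced form of f is (-3,-2,-4)
g is negative-definite; reduce −g:
−g: translate: b→4 (≡64 mod 10), so (5,64,207)→(5,4,3)
−g: flip: (5,4,3)→(3,-4,5)
−g: translate: b→2 (≡-4 mod 6), so (3,-4,5)→(3,2,4)
−g: reduced (well bottom): (3,2,4) with a≤c, −a<b≤a
flip sign back: reduced form of g is (-3,-2,-4)
reduced forms (-3, -2, -4) vs (-3, -2, -4) ⇒ equivalent

yes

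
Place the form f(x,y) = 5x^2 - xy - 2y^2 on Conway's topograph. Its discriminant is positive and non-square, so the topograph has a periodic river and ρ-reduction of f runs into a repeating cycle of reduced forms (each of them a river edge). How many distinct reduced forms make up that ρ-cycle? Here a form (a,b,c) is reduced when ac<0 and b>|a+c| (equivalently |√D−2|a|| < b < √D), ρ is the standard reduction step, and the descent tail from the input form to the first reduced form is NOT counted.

D = 41, ⌊√D⌋ = 6
descent: ρ → (-2,5,2)  [lands on river]
river: ρ → (2,3,-4)
river: ρ → (-4,5,1)
river: ρ → (1,5,-4)
river: ρ → (-4,3,2)
river: ρ → (2,5,-2)
river: ρ → (-2,3,4)
river: ρ → (4,5,-1)
river: ρ → (-1,5,4)
river: ρ → (4,3,-2)
ρ-cycle length = 10 (tail of 1 descent step not counted)

10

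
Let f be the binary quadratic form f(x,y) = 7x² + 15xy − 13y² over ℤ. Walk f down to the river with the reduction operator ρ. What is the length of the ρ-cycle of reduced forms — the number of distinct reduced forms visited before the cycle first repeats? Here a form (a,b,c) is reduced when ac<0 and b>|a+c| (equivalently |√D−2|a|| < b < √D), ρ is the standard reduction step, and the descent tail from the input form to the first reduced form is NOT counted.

D = 589, ⌊√D⌋ = 24
river: ρ → (-13,11,9)
river: ρ → (9,7,-15)
river: ρ → (-15,23,1)
river: ρ → (1,23,-15)
river: ρ → (-15,7,9)
river: ρ → (9,11,-13)
river: ρ → (-13,15,7)
river: ρ → (7,13,-15)
river: ρ → (-15,17,5)
river: ρ → (5,23,-3)
river: ρ → (-3,19,19)
river: ρ → (19,19,-3)
river: ρ → (-3,23,5)
river: ρ → (5,17,-15)
river: ρ → (-15,13,7)
river: ρ → (7,15,-13)
ρ-cycle length = 16 (tail of 0 descent steps not counted)

16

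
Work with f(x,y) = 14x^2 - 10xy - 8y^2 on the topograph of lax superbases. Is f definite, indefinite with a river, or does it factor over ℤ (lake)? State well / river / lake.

D = b²−4ac = (-10)² − 4·14·(-8) = 548
D > 0 non-square ⇒ indefinite ⇒ periodic river

river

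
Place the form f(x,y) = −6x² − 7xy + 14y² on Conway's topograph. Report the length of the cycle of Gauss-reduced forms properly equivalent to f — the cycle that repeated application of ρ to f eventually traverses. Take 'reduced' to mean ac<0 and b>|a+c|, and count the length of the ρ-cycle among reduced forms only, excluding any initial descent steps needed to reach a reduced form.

D = 385, ⌊√D⌋ = 19
descent: ρ → (14,7,-6)
descent: ρ → (-6,17,4)  [lands on river]
river: ρ → (4,15,-10)
river: ρ → (-10,5,9)
river: ρ → (9,13,-6)
river: ρ → (-6,11,11)
river: ρ → (11,11,-6)
river: ρ → (-6,13,9)
river: ρ → (9,5,-10)
river: ρ → (-10,15,4)
river: ρ → (4,17,-6)
river: ρ → (-6,19,1)
river: ρ → (1,19,-6)
ρ-cycle length = 12 (tail of 2 descent steps not counted)

12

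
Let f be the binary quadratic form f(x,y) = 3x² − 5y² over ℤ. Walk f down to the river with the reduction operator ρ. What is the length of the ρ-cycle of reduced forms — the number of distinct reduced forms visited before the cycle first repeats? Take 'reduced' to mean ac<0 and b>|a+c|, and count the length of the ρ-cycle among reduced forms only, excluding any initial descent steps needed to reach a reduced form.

D = 60, ⌊√D⌋ = 7
descent: ρ → (-5,0,3)
descent: ρ → (3,6,-2)  [lands on river]
river: ρ → (-2,6,3)
ρ-cycle length = 2 (tail of 2 descent steps not counted)

2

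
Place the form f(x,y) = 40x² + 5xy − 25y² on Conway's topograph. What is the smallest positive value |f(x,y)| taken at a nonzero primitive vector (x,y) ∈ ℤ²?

descent: ρ → (-25,45,20)  [lands on river]
river: ρ → (20,35,-35)
river: ρ → (-35,35,20)
river: ρ → (20,45,-25)
river: ρ → (-25,55,10)
river: ρ → (10,45,-50)
river: ρ → (-50,55,5)
river: ρ → (5,55,-50)
river: ρ → (-50,45,10)
river: ρ → (10,55,-25)
closes: descent 1, river 10
min |a| on river = 5

5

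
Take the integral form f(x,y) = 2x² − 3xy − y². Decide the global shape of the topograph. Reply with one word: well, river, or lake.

D = b²−4ac = (-3)² − 4·2·(-1) = 17
D > 0 non-square ⇒ indefinite ⇒ periodic river

river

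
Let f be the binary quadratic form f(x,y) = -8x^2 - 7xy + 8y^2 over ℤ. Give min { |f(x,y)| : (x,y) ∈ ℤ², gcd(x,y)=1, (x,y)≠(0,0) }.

descent: ρ → (8,7,-8)  [lands on river]
river: ρ → (-8,9,7)
river: ρ → (7,5,-10)
river: ρ → (-10,15,2)
river: ρ → (2,17,-2)
river: ρ → (-2,15,10)
river: ρ → (10,5,-7)
river: ρ → (-7,9,8)
closes: descent 1, river 8
min |a| on river = 2

2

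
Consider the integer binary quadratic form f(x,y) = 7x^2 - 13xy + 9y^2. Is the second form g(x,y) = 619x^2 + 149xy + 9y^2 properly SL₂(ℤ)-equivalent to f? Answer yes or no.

D₁ = -83, D₂ = -83
f: translate: b→1 (≡-13 mod 14), so (7,-13,9)→(7,1,3)
f: flip: (7,1,3)→(3,-1,7)
f: reduced (well bottom): (3,-1,7) with a≤c, −a<b≤a
g: flip: (619,149,9)→(9,-149,619)
g: translate: b→-5 (≡-149 mod 18), so (9,-149,619)→(9,-5,3)
g: flip: (9,-5,3)→(3,5,9)
g: translate: b→-1 (≡5 mod 6), so (3,5,9)→(3,-1,7)
g: reduced (well bottom): (3,-1,7) with a≤c, −a<b≤a
reduced forms (3, -1, 7) vs (3, -1, 7) ⇒ equivalent

yes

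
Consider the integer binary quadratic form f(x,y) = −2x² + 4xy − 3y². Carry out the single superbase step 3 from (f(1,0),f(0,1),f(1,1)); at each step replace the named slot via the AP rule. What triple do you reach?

start (-2,-3,-1) = (f(1,0),f(0,1),f(1,1))
replace slot 3: 2·((-2)+(-3)) − (-1) = -9 → (-2,-3,-9)

-2,-3,-9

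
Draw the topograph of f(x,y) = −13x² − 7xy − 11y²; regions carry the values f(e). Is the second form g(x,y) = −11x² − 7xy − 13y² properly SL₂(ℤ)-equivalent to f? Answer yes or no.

D₁ = -523, D₂ = -523
f is negative-definite; reduce −f:
−f: flip: (13,7,11)→(11,-7,13)
−f: reduced (well bottom): (11,-7,13) with a≤c, −a<b≤a
flip sign back: reduced form of f is (-11,7,-13)
g is negative-definite; reduce −g:
−g: reduced (well bottom): (11,7,13) with a≤c, −a<b≤a
flip sign back: reduced form of g is (-11,-7,-13)
reduced forms (-11, 7, -13) vs (-11, -7, -13) ⇒ inequivalent

no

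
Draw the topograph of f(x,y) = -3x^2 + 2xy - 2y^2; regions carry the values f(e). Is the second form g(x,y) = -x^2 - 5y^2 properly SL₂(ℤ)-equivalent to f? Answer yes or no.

D₁ = -20, D₂ = -20
f is negative-definite; reduce −f:
−f: flip: (3,-2,2)→(2,2,3)
−f: reduced (well bottom): (2,2,3) with a≤c, −a<b≤a
flip sign back: reduced form of f is (-2,-2,-3)
g is negative-definite; reduce −g:
−g: reduced (well bottom): (1,0,5) with a≤c, −a<b≤a
flip sign back: reduced form of g is (-1,0,-5)
reduced forms (-2, -2, -3) vs (-1, 0, -5) ⇒ inequivalent

no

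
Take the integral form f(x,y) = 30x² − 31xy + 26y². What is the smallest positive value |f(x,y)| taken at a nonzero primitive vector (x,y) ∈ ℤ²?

translate: b→29 (≡-31 mod 60), so (30,-31,26)→(30,29,25)
flip: (30,29,25)→(25,-29,30)
translate: b→21 (≡-29 mod 50), so (25,-29,30)→(25,21,26)
reduced (well bottom): (25,21,26) with a≤c, −a<b≤a
well minimum = a = 25

25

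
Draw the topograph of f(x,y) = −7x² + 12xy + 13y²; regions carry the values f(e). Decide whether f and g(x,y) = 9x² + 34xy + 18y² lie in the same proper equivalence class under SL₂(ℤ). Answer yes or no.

D₁ = 508, D₂ = 508
river cycle of f (length 12): (13, 14, -6), (-6, 22, 1), (1, 22, -6), (-6, 14, 13), (13, 12, -7), (-7, 16, 9), (9, 20, -3), (-3, 22, 2), (2, 22, -3), (-3, 20, 9), … (2 more)
river cycle of g (length 12): (-7, 12, 13), (13, 14, -6), (-6, 22, 1), (1, 22, -6), (-6, 14, 13), (13, 12, -7), (-7, 16, 9), (9, 20, -3), (-3, 22, 2), (2, 22, -3), … (2 more)
cycles coincide ⇒ equivalent

yes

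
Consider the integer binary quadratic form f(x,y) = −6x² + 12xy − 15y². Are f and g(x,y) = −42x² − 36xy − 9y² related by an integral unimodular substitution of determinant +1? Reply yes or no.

D₁ = -216, D₂ = -216
f is negative-definite; reduce −f:
−f: translate: b→0 (≡-12 mod 12), so (6,-12,15)→(6,0,9)
−f: reduced (well bottom): (6,0,9) with a≤c, −a<b≤a
flip sign back: reduced form of f is (-6,0,-9)
g is negative-definite; reduce −g:
−g: flip: (42,36,9)→(9,-36,42)
−g: translate: b→0 (≡-36 mod 18), so (9,-36,42)→(9,0,6)
−g: flip: (9,0,6)→(6,0,9)
−g: reduced (well bottom): (6,0,9) with a≤c, −a<b≤a
flip sign back: reduced form of g is (-6,0,-9)
reduced forms (-6, 0, -9) vs (-6, 0, -9) ⇒ equivalent

yes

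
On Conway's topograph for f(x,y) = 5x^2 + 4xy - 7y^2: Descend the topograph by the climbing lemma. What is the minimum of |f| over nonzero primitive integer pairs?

river: ρ → (-7,10,2)
river: ρ → (2,10,-7)
river: ρ → (-7,4,5)
river: ρ → (5,6,-6)
river: ρ → (-6,6,5)
river: ρ → (5,4,-7)
closes: descent 0, river 6
min |a| on river = 2

2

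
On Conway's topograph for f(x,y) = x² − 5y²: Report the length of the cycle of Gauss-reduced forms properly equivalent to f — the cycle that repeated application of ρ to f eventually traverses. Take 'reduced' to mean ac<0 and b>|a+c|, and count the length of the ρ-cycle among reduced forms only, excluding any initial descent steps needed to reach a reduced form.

D = 20, ⌊√D⌋ = 4
descent: ρ → (-5,0,1)
descent: ρ → (1,4,-1)  [lands on river]
river: ρ → (-1,4,1)
ρ-cycle length = 2 (tail of 2 descent steps not counted)

2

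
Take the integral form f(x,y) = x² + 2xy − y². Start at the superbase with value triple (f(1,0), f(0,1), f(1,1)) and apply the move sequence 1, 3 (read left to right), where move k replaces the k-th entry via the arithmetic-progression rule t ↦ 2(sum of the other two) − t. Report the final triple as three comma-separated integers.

start (1,-1,2) = (f(1,0),f(0,1),f(1,1))
replace slot 1: 2·((-1)+2) − 1 = 1 → (1,-1,2)
replace slot 3: 2·(1+(-1)) − 2 = -2 → (1,-1,-2)

1,-1,-2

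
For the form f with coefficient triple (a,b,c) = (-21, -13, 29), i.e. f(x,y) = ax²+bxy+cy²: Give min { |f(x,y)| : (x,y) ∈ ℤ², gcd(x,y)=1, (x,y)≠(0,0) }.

descent: ρ → (29,13,-21)  [lands on river]
river: ρ → (-21,29,21)
river: ρ → (21,13,-29)
river: ρ → (-29,45,5)
river: ρ → (5,45,-29)
river: ρ → (-29,13,21)
river: ρ → (21,29,-21)
river: ρ → (-21,13,29)
river: ρ → (29,45,-5)
river: ρ → (-5,45,29)
closes: descent 1, river 10
min |a| on river = 5

5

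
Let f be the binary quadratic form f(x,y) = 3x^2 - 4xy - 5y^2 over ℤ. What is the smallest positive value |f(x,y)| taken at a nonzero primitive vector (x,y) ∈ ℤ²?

descent: ρ → (-5,4,3)  [lands on river]
river: ρ → (3,8,-1)
river: ρ → (-1,8,3)
river: ρ → (3,4,-5)
river: ρ → (-5,6,2)
river: ρ → (2,6,-5)
closes: descent 1, river 6
min |a| on river = 1

1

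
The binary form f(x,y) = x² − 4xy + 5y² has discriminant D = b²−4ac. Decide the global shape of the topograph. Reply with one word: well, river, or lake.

D = b²−4ac = (-4)² − 4·1·5 = -4
D < 0 ⇒ definite ⇒ every region one sign ⇒ single well

well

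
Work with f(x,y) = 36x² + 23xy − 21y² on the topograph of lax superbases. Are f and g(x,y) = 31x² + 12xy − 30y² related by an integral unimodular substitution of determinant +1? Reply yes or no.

D₁ = 3553, D₂ = 3864
discriminants differ ⇒ not SL₂(ℤ)-equivalent

no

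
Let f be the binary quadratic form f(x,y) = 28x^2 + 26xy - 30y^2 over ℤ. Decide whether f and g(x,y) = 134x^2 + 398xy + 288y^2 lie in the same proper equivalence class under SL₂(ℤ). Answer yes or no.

D₁ = 4036, D₂ = 4036
river cycle of f (length 14): (-30, 34, 24), (24, 62, -2), (-2, 62, 24), (24, 34, -30), (-30, 26, 28), (28, 30, -28), (-28, 26, 30), (30, 34, -24), (-24, 62, 2), (2, 62, -24), … (4 more)
river cycle of g (length 14): (24, 62, -2), (-2, 62, 24), (24, 34, -30), (-30, 26, 28), (28, 30, -28), (-28, 26, 30), (30, 34, -24), (-24, 62, 2), (2, 62, -24), (-24, 34, 30), … (4 more)
cycles coincide ⇒ equivalent

yes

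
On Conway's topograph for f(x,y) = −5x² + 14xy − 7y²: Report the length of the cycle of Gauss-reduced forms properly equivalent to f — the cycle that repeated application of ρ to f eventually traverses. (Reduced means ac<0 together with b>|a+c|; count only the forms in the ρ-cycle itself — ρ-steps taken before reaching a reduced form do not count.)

D = 56, ⌊√D⌋ = 7
descent: ρ → (-7,0,2)
descent: ρ → (2,4,-5)  [lands on river]
river: ρ → (-5,6,1)
river: ρ → (1,6,-5)
river: ρ → (-5,4,2)
ρ-cycle length = 4 (tail of 2 descent steps not counted)

4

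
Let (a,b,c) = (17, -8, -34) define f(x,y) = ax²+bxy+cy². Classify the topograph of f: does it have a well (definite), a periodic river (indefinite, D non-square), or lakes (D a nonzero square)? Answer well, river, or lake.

D = b²−4ac = (-8)² − 4·17·(-34) = 2376
D > 0 non-square ⇒ indefinite ⇒ periodic river

river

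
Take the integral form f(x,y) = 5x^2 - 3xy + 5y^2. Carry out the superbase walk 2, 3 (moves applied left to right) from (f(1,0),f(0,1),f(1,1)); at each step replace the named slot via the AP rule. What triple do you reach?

start (5,5,7) = (f(1,0),f(0,1),f(1,1))
replace slot 2: 2·(5+7) − 5 = 19 → (5,19,7)
replace slot 3: 2·(5+19) − 7 = 41 → (5,19,41)

5,19,41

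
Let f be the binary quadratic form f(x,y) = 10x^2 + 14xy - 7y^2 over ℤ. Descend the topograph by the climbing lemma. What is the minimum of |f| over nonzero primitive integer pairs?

river: ρ → (-7,14,10)
river: ρ → (10,6,-11)
river: ρ → (-11,16,5)
river: ρ → (5,14,-14)
river: ρ → (-14,14,5)
river: ρ → (5,16,-11)
river: ρ → (-11,6,10)
river: ρ → (10,14,-7)
closes: descent 0, river 8
min |a| on river = 5

5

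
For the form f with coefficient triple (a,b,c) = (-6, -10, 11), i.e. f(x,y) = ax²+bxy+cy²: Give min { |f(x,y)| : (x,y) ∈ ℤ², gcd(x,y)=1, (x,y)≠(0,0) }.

descent: ρ → (11,10,-6)  [lands on river]
river: ρ → (-6,14,7)
river: ρ → (7,14,-6)
river: ρ → (-6,10,11)
river: ρ → (11,12,-5)
river: ρ → (-5,18,2)
river: ρ → (2,18,-5)
river: ρ → (-5,12,11)
closes: descent 1, river 8
min |a| on river = 2

2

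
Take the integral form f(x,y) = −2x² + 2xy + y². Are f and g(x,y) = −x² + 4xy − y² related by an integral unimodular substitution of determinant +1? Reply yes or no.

D₁ = 12, D₂ = 12
river cycle of f (length 2): (1, 2, -2), (-2, 2, 1)
river cycle of g (length 2): (-1, 2, 2), (2, 2, -1)
cycles differ ⇒ inequivalent

no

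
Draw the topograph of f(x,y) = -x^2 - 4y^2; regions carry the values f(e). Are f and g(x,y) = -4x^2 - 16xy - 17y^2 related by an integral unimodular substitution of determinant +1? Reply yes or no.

D₁ = -16, D₂ = -16
f is negative-definite; reduce −f:
−f: reduced (well bottom): (1,0,4) with a≤c, −a<b≤a
flip sign back: reduced form of f is (-1,0,-4)
g is negative-definite; reduce −g:
−g: translate: b→0 (≡16 mod 8), so (4,16,17)→(4,0,1)
−g: flip: (4,0,1)→(1,0,4)
−g: reduced (well bottom): (1,0,4) with a≤c, −a<b≤a
flip sign back: reduced form of g is (-1,0,-4)
reduced forms (-1, 0, -4) vs (-1, 0, -4) ⇒ equivalent

yes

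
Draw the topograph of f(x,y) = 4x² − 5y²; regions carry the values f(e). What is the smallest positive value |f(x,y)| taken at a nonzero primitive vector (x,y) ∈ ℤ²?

descent: ρ → (-5,0,4)
descent: ρ → (4,8,-1)  [lands on river]
river: ρ → (-1,8,4)
closes: descent 2, river 2
min |a| on river = 1

1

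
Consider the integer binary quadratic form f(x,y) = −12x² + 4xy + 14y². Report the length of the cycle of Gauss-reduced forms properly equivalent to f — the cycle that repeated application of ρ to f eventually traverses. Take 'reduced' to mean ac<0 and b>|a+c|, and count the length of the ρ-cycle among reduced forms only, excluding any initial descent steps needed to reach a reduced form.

D = 688, ⌊√D⌋ = 26
river: ρ → (14,24,-2)
river: ρ → (-2,24,14)
river: ρ → (14,4,-12)
river: ρ → (-12,20,6)
river: ρ → (6,16,-18)
river: ρ → (-18,20,4)
river: ρ → (4,20,-18)
river: ρ → (-18,16,6)
river: ρ → (6,20,-12)
river: ρ → (-12,4,14)
ρ-cycle length = 10 (tail of 0 descent steps not counted)

10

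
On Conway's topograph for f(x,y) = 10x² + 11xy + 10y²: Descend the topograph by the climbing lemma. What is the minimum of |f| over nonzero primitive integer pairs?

translate: b→-9 (≡11 mod 20), so (10,11,10)→(10,-9,9)
flip: (10,-9,9)→(9,9,10)
reduced (well bottom): (9,9,10) with a≤c, −a<b≤a
well minimum = a = 9

9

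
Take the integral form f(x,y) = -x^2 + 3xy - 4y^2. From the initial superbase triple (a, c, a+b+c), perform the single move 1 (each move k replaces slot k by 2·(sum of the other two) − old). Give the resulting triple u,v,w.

start (-1,-4,-2) = (f(1,0),f(0,1),f(1,1))
replace slot 1: 2·((-4)+(-2)) − (-1) = -11 → (-11,-4,-2)

-11,-4,-2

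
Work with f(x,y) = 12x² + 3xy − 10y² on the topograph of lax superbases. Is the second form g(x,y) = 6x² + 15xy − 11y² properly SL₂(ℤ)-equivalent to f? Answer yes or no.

D₁ = 489, D₂ = 489
river cycle of f (length 22): (-10, 17, 5), (5, 13, -16), (-16, 19, 2), (2, 21, -6), (-6, 15, 11), (11, 7, -10), (-10, 13, 8), (8, 19, -4), (-4, 21, 3), (3, 21, -4), … (12 more)
river cycle of g (length 22): (-11, 7, 10), (10, 13, -8), (-8, 19, 4), (4, 21, -3), (-3, 21, 4), (4, 19, -8), (-8, 13, 10), (10, 7, -11), (-11, 15, 6), (6, 21, -2), … (12 more)
cycles differ ⇒ inequivalent

no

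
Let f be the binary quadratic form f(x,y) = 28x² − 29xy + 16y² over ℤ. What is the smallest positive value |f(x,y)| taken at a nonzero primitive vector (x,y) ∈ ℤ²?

translate: b→27 (≡-29 mod 56), so (28,-29,16)→(28,27,15)
flip: (28,27,15)→(15,-27,28)
translate: b→3 (≡-27 mod 30), so (15,-27,28)→(15,3,16)
reduced (well bottom): (15,3,16) with a≤c, −a<b≤a
well minimum = a = 15

15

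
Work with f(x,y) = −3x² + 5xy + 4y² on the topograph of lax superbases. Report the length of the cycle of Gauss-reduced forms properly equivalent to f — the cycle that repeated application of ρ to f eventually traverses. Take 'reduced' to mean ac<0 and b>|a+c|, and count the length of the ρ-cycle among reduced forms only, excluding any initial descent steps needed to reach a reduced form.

D = 73, ⌊√D⌋ = 8
river: ρ → (4,3,-4)
river: ρ → (-4,5,3)
river: ρ → (3,7,-2)
river: ρ → (-2,5,6)
river: ρ → (6,7,-1)
river: ρ → (-1,7,6)
river: ρ → (6,5,-2)
river: ρ → (-2,7,3)
river: ρ → (3,5,-4)
river: ρ → (-4,3,4)
river: ρ → (4,5,-3)
river: ρ → (-3,7,2)
river: ρ → (2,5,-6)
river: ρ → (-6,7,1)
river: ρ → (1,7,-6)
river: ρ → (-6,5,2)
river: ρ → (2,7,-3)
river: ρ → (-3,5,4)
ρ-cycle length = 18 (tail of 0 descent steps not counted)

18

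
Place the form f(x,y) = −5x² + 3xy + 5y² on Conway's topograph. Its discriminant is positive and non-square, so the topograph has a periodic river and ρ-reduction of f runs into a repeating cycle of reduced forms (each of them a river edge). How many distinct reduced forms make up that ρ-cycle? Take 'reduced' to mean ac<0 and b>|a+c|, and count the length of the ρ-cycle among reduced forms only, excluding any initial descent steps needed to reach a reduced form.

D = 109, ⌊√D⌋ = 10
river: ρ → (5,7,-3)
river: ρ → (-3,5,7)
river: ρ → (7,9,-1)
river: ρ → (-1,9,7)
river: ρ → (7,5,-3)
river: ρ → (-3,7,5)
river: ρ → (5,3,-5)
river: ρ → (-5,7,3)
river: ρ → (3,5,-7)
river: ρ → (-7,9,1)
river: ρ → (1,9,-7)
river: ρ → (-7,5,3)
river: ρ → (3,7,-5)
river: ρ → (-5,3,5)
ρ-cycle length = 14 (tail of 0 descent steps not counted)

14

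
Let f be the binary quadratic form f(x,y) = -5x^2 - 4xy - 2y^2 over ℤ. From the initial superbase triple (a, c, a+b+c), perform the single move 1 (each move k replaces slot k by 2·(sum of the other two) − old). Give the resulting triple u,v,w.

start (-5,-2,-11) = (f(1,0),f(0,1),f(1,1))
replace slot 1: 2·((-2)+(-11)) − (-5) = -21 → (-21,-2,-11)

-21,-2,-11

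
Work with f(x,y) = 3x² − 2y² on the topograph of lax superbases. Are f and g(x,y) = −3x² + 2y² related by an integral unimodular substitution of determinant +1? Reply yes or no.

D₁ = 24, D₂ = 24
river cycle of f (length 2): (-2, 4, 1), (1, 4, -2)
river cycle of g (length 2): (2, 4, -1), (-1, 4, 2)
cycles differ ⇒ inequivalent

no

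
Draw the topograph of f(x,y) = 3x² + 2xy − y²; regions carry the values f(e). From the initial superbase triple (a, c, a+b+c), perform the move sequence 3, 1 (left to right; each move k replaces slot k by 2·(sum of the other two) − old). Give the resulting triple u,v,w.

start (3,-1,4) = (f(1,0),f(0,1),f(1,1))
replace slot 3: 2·(3+(-1)) − 4 = 0 → (3,-1,0)
replace slot 1: 2·((-1)+0) − 3 = -5 → (-5,-1,0)

-5,-1,0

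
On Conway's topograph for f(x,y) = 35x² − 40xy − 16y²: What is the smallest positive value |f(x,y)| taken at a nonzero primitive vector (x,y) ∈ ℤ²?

descent: ρ → (-16,40,35)  [lands on river]
river: ρ → (35,30,-21)
river: ρ → (-21,54,11)
river: ρ → (11,56,-16)
closes: descent 1, river 4
min |a| on river = 11

11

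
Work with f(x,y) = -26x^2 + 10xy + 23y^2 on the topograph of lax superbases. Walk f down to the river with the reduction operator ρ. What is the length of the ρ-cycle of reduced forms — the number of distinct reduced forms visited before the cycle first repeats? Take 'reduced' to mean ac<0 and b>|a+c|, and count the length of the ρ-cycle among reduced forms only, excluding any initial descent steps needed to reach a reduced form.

D = 2492, ⌊√D⌋ = 49
river: ρ → (23,36,-13)
river: ρ → (-13,42,14)
river: ρ → (14,42,-13)
river: ρ → (-13,36,23)
river: ρ → (23,10,-26)
river: ρ → (-26,42,7)
river: ρ → (7,42,-26)
river: ρ → (-26,10,23)
ρ-cycle length = 8 (tail of 0 descent steps not counted)

8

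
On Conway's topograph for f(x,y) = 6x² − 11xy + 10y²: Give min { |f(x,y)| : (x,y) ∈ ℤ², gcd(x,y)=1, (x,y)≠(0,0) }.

translate: b→1 (≡-11 mod 12), so (6,-11,10)→(6,1,5)
flip: (6,1,5)→(5,-1,6)
reduced (well bottom): (5,-1,6) with a≤c, −a<b≤a
well minimum = a = 5

5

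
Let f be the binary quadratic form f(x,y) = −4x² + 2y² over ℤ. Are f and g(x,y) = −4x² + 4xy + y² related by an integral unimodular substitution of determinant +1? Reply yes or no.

D₁ = 32, D₂ = 32
river cycle of f (length 2): (2, 4, -2), (-2, 4, 2)
river cycle of g (length 2): (1, 4, -4), (-4, 4, 1)
cycles differ ⇒ inequivalent

no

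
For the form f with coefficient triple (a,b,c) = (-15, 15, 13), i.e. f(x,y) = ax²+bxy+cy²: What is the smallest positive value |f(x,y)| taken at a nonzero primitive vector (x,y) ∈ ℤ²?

river: ρ → (13,11,-17)
river: ρ → (-17,23,7)
river: ρ → (7,19,-23)
river: ρ → (-23,27,3)
river: ρ → (3,27,-23)
river: ρ → (-23,19,7)
river: ρ → (7,23,-17)
river: ρ → (-17,11,13)
river: ρ → (13,15,-15)
river: ρ → (-15,15,13)
closes: descent 0, river 10
min |a| on river = 3

3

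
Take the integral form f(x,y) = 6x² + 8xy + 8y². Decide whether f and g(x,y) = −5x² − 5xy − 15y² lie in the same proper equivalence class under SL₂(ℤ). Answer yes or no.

D₁ = -128, D₂ = -275
discriminants differ ⇒ not SL₂(ℤ)-equivalent

no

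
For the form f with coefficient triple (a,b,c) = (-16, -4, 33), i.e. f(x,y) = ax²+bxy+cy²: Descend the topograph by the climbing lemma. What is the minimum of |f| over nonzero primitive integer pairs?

descent: ρ → (33,4,-16)
descent: ρ → (-16,28,21)  [lands on river]
river: ρ → (21,14,-23)
river: ρ → (-23,32,12)
river: ρ → (12,40,-11)
river: ρ → (-11,26,33)
river: ρ → (33,40,-4)
river: ρ → (-4,40,33)
river: ρ → (33,26,-11)
river: ρ → (-11,40,12)
river: ρ → (12,32,-23)
river: ρ → (-23,14,21)
river: ρ → (21,28,-16)
river: ρ → (-16,36,13)
river: ρ → (13,42,-7)
river: ρ → (-7,42,13)
river: ρ → (13,36,-16)
closes: descent 2, river 16
min |a| on river = 4

4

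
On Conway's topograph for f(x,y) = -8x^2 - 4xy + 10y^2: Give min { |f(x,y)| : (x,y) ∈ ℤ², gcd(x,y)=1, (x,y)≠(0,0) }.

descent: ρ → (10,4,-8)  [lands on river]
river: ρ → (-8,12,6)
river: ρ → (6,12,-8)
river: ρ → (-8,4,10)
river: ρ → (10,16,-2)
river: ρ → (-2,16,10)
closes: descent 1, river 6
min |a| on river = 2

2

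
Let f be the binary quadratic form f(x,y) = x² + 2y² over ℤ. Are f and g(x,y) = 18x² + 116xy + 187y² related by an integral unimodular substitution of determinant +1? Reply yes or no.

D₁ = -8, D₂ = -8
f: reduced (well bottom): (1,0,2) with a≤c, −a<b≤a
g: translate: b→8 (≡116 mod 36), so (18,116,187)→(18,8,1)
g: flip: (18,8,1)→(1,-8,18)
g: translate: b→0 (≡-8 mod 2), so (1,-8,18)→(1,0,2)
g: reduced (well bottom): (1,0,2) with a≤c, −a<b≤a
reduced forms (1, 0, 2) vs (1, 0, 2) ⇒ equivalent

yes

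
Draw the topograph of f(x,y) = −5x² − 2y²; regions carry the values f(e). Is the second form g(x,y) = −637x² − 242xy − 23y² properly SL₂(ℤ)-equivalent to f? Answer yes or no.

D₁ = -40, D₂ = -40
f is negative-definite; reduce −f:
−f: flip: (5,0,2)→(2,0,5)
−f: reduced (well bottom): (2,0,5) with a≤c, −a<b≤a
flip sign back: reduced form of f is (-2,0,-5)
g is negative-definite; reduce −g:
−g: flip: (637,242,23)→(23,-242,637)
−g: translate: b→-12 (≡-242 mod 46), so (23,-242,637)→(23,-12,2)
−g: flip: (23,-12,2)→(2,12,23)
−g: translate: b→0 (≡12 mod 4), so (2,12,23)→(2,0,5)
−g: reduced (well bottom): (2,0,5) with a≤c, −a<b≤a
flip sign back: reduced form of g is (-2,0,-5)
reduced forms (-2, 0, -5) vs (-2, 0, -5) ⇒ equivalent

yes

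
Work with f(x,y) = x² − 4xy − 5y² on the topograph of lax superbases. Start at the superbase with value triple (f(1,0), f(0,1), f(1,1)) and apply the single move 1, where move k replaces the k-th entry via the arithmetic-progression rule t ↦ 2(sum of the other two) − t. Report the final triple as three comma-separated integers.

start (1,-5,-8) = (f(1,0),f(0,1),f(1,1))
replace slot 1: 2·((-5)+(-8)) − 1 = -27 → (-27,-5,-8)

-27,-5,-8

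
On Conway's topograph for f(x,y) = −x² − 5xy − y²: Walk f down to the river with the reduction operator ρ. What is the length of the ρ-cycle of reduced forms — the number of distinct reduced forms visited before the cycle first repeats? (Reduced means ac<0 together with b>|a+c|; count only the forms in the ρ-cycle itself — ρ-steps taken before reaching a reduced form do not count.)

D = 21, ⌊√D⌋ = 4
descent: ρ → (-1,3,3)  [lands on river]
river: ρ → (3,3,-1)
ρ-cycle length = 2 (tail of 1 descent step not counted)

2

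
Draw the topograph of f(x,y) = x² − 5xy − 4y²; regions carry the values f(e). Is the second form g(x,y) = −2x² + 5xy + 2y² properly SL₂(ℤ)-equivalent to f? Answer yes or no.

D₁ = 41, D₂ = 41
river cycle of f (length 10): (-4, 5, 1), (1, 5, -4), (-4, 3, 2), (2, 5, -2), (-2, 3, 4), (4, 5, -1), (-1, 5, 4), (4, 3, -2), (-2, 5, 2), (2, 3, -4)
river cycle of g (length 10): (2, 3, -4), (-4, 5, 1), (1, 5, -4), (-4, 3, 2), (2, 5, -2), (-2, 3, 4), (4, 5, -1), (-1, 5, 4), (4, 3, -2), (-2, 5, 2)
cycles coincide ⇒ equivalent

yes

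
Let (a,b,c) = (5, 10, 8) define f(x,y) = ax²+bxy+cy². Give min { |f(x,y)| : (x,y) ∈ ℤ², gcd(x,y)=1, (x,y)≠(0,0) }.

translate: b→0 (≡10 mod 10), so (5,10,8)→(5,0,3)
flip: (5,0,3)→(3,0,5)
reduced (well bottom): (3,0,5) with a≤c, −a<b≤a
well minimum = a = 3

3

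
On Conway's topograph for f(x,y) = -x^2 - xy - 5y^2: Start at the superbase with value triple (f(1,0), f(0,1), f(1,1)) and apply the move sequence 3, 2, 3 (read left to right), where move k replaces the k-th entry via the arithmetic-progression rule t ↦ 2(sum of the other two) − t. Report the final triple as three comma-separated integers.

start (-1,-5,-7) = (f(1,0),f(0,1),f(1,1))
replace slot 3: 2·((-1)+(-5)) − (-7) = -5 → (-1,-5,-5)
replace slot 2: 2·((-1)+(-5)) − (-5) = -7 → (-1,-7,-5)
replace slot 3: 2·((-1)+(-7)) − (-5) = -11 → (-1,-7,-11)

-1,-7,-11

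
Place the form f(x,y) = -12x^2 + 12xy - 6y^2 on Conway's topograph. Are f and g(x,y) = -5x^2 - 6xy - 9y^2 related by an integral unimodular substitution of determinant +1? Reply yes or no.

D₁ = -144, D₂ = -144
f is negative-definite; reduce −f:
−f: translate: b→12 (≡-12 mod 24), so (12,-12,6)→(12,12,6)
−f: flip: (12,12,6)→(6,-12,12)
−f: translate: b→0 (≡-12 mod 12), so (6,-12,12)→(6,0,6)
−f: reduced (well bottom): (6,0,6) with a≤c, −a<b≤a
flip sign back: reduced form of f is (-6,0,-6)
g is negative-definite; reduce −g:
−g: translate: b→-4 (≡6 mod 10), so (5,6,9)→(5,-4,8)
−g: reduced (well bottom): (5,-4,8) with a≤c, −a<b≤a
flip sign back: reduced form of g is (-5,4,-8)
reduced forms (-6, 0, -6) vs (-5, 4, -8) ⇒ inequivalent

no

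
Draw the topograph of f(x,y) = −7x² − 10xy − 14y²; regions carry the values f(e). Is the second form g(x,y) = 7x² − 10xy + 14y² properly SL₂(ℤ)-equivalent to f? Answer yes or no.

D₁ = -292, D₂ = -292
f is negative-definite; reduce −f:
−f: translate: b→-4 (≡10 mod 14), so (7,10,14)→(7,-4,11)
−f: reduced (well bottom): (7,-4,11) with a≤c, −a<b≤a
flip sign back: reduced form of f is (-7,4,-11)
g: translate: b→4 (≡-10 mod 14), so (7,-10,14)→(7,4,11)
g: reduced (well bottom): (7,4,11) with a≤c, −a<b≤a
reduced forms (-7, 4, -11) vs (7, 4, 11) ⇒ inequivalent

no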